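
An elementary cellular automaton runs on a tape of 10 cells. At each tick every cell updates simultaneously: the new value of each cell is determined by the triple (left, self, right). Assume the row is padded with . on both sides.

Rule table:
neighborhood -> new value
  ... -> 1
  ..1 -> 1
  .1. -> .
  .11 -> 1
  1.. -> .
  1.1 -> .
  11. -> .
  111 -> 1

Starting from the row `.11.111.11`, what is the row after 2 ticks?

11..11..1.
1..11..1..

1..11..1..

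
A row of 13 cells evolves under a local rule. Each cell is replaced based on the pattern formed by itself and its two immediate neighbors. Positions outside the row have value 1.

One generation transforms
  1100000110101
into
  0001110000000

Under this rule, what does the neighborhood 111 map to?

0

At position 0 the neighborhood is 111; the next row has 0 there.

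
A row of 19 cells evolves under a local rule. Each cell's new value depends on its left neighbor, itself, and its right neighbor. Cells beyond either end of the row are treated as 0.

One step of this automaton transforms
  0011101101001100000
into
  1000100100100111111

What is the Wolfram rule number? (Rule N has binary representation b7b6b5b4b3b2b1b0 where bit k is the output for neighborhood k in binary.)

81

position 3: 111 → 0  (bit 7 = 0)
position 4: 110 → 1  (bit 6 = 1)
position 5: 101 → 0  (bit 5 = 0)
position 10: 100 → 1  (bit 4 = 1)
position 2: 011 → 0  (bit 3 = 0)
position 9: 010 → 0  (bit 2 = 0)
position 1: 001 → 0  (bit 1 = 0)
position 0: 000 → 1  (bit 0 = 1)
bits b7..b0 = 01010001 = 81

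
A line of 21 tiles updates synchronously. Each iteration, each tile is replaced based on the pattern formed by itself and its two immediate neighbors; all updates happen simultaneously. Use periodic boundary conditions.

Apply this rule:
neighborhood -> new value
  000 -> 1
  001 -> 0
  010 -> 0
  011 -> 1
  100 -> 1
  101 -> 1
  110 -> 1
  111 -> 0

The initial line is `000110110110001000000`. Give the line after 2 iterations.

011100000000110100000

110111111111100111111
011100000000110100000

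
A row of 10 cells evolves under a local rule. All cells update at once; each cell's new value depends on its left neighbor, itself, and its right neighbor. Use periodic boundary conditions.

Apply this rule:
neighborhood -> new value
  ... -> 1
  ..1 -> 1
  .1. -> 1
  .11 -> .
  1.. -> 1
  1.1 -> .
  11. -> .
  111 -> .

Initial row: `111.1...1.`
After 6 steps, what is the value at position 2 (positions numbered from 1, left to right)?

step 1: ....11111.
step 2: 1111.....1
step 3: ....11111.  (repeats step 1; period 2)
step 6: 1111.....1
position 2 holds 1

1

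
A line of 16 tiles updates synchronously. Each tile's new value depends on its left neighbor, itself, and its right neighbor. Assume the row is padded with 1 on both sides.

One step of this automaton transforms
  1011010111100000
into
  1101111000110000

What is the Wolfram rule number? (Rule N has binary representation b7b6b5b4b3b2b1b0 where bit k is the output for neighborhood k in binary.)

position 8: 111 → 0  (bit 7 = 0)
position 0: 110 → 1  (bit 6 = 1)
position 1: 101 → 1  (bit 5 = 1)
position 11: 100 → 1  (bit 4 = 1)
position 2: 011 → 0  (bit 3 = 0)
position 5: 010 → 1  (bit 2 = 1)
position 15: 001 → 0  (bit 1 = 0)
position 12: 000 → 0  (bit 0 = 0)
bits b7..b0 = 01110100 = 116

116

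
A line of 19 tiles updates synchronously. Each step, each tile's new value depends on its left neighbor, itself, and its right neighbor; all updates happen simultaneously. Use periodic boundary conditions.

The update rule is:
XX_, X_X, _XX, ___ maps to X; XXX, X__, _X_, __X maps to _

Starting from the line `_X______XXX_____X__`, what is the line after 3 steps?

___XXXX_X_X_XXX___X
_X_X__XX_X_XX_X_X__
__X___XXX_XXXX_X__X

__X___XXX_XXXX_X__X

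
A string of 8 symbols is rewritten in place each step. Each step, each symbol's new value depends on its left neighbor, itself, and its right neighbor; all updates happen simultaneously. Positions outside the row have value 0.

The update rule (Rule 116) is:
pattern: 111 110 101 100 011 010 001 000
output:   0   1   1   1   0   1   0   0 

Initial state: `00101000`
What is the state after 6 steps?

00000001

00111100
00000110
00000011
00000001
00000001  (fixed point — unchanged through step 6)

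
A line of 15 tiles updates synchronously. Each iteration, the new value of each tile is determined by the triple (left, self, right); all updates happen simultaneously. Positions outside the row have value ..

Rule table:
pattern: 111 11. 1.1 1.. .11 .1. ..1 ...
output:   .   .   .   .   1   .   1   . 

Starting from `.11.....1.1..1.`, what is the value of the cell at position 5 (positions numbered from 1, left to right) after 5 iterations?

.

iteration 1: 11.....1....1..
iteration 2: 1.....1....1...
iteration 3: .....1....1....
iteration 4: ....1....1.....
iteration 5: ...1....1......
position 5 holds .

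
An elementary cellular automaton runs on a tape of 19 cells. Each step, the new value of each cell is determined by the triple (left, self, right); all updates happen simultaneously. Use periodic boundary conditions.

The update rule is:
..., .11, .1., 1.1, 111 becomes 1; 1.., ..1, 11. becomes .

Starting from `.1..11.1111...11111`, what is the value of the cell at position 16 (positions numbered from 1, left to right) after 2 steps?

1

step 1: 11..1.1111..1.1111.
step 2: 1...11111...11111.1
position 16 holds 1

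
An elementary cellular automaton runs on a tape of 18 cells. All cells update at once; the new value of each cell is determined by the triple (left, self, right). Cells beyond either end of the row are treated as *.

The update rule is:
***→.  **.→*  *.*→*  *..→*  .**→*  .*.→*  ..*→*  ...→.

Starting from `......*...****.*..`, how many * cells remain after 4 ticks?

tick 1: *....***.**..*****
tick 2: **..**.*******....
tick 3: .*******.....**..*
tick 4: **.....**...******
count of *: 10

10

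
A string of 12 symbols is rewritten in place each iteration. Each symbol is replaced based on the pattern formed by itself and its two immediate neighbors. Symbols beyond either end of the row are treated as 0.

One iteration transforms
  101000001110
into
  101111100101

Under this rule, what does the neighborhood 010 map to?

1

At position 0 the neighborhood is 010; the next row has 1 there.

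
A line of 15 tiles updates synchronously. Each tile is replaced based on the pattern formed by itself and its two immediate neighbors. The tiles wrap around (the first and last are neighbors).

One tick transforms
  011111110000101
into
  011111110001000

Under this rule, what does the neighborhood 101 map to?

0

At position 0 the neighborhood is 101; the next row has 0 there.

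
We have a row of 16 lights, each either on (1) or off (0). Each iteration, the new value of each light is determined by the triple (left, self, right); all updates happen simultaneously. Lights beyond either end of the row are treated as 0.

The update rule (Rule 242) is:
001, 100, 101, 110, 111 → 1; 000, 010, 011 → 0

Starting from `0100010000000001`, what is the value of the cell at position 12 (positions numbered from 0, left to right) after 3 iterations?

1

1010101000000010
0101010100000101
1010101010001010
position 12 holds 1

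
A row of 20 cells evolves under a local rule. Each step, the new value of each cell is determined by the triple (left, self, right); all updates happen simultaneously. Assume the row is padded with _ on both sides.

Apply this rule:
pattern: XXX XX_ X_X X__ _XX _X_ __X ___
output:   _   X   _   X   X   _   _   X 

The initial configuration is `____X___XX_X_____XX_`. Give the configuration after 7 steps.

XXX__XX_XX__XXXX_XXX
X_XX_XX_XXX_X__X_X_X
__XX_XX_X_X__X______
X_XX_XX____X__XXXXXX
__XX_XXXXX__X_X____X
X_XX_X___XX____XXX__
__XX__XX_XXXXX_X_XXX

__XX__XX_XXXXX_X_XXX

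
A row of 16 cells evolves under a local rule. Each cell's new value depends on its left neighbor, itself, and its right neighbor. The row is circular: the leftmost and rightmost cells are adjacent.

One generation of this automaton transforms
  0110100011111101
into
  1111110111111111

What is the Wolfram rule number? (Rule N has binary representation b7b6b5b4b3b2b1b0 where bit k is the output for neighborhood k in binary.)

position 9: 111 → 1  (bit 7 = 1)
position 2: 110 → 1  (bit 6 = 1)
position 0: 101 → 1  (bit 5 = 1)
position 5: 100 → 1  (bit 4 = 1)
position 1: 011 → 1  (bit 3 = 1)
position 4: 010 → 1  (bit 2 = 1)
position 7: 001 → 1  (bit 1 = 1)
position 6: 000 → 0  (bit 0 = 0)
bits b7..b0 = 11111110 = 254

254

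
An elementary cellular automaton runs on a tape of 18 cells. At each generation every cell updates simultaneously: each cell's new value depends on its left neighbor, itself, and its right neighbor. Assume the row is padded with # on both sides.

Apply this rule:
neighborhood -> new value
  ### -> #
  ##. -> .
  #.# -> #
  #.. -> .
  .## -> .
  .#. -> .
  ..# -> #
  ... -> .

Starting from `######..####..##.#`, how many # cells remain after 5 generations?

#####..#.##..#..#.
####..#.#...#..#.#
###..#.#...#..#.#.
##..#.#...#..#.#.#
#..#.#...#..#.#.#.
count of #: 7

7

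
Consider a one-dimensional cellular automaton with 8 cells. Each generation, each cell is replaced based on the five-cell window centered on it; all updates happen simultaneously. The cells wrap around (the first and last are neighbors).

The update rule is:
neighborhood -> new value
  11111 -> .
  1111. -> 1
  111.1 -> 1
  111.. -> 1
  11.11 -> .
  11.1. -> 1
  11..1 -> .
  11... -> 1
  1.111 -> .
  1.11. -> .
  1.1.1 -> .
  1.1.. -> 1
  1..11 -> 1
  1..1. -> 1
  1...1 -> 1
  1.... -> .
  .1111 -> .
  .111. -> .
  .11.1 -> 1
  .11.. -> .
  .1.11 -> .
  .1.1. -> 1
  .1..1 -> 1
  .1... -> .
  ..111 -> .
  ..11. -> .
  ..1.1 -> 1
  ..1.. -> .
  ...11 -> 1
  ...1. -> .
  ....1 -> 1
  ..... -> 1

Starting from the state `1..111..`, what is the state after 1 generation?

.11..1.1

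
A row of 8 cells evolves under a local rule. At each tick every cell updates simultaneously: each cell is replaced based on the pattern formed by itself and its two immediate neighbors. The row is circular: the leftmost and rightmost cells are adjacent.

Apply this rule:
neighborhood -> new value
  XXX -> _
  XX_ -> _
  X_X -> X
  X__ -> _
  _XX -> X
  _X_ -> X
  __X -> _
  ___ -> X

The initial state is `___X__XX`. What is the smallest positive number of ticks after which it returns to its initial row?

_X_X__X_
_XXX__X_
_X____X_
_X_XX_X_
_XXX_XX_
_X__XX__
_X__X__X
XX__X__X
____X__X
_XX_X__X
XX_XX__X
__XX___X
__X__X_X
__X__XXX
__X__X__
X_X__X_X
_XX__XXX
XX___X__
X__X_X__
X__XXX__
X__X____
X__X_XX_
X__XXX_X
___X__XX

24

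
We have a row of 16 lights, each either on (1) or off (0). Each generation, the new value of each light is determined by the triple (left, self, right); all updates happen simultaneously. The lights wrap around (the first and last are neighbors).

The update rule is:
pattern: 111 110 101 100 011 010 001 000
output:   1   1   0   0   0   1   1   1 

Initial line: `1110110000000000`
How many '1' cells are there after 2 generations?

11

0110010111111111
0010110011111111
count of 1: 11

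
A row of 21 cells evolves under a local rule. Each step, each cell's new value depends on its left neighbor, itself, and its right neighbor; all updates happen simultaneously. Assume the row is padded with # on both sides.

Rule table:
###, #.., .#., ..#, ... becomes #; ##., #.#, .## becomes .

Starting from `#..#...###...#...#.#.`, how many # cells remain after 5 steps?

16

.######.#.########.#.
..####..#..######..#.
##.##.#####.####.###.
#......###...##...#..
.######.#.###..######
count of #: 16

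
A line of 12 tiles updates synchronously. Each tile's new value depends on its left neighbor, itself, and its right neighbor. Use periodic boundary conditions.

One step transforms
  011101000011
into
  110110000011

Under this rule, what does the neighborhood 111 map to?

At position 2 the neighborhood is 111; the next row has 0 there.

0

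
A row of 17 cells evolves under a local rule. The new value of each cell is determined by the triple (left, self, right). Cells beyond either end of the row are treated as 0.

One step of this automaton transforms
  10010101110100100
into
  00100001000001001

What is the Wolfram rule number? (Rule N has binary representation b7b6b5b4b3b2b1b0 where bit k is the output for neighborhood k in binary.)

position 8: 111 → 0  (bit 7 = 0)
position 9: 110 → 0  (bit 6 = 0)
position 4: 101 → 0  (bit 5 = 0)
position 1: 100 → 0  (bit 4 = 0)
position 7: 011 → 1  (bit 3 = 1)
position 0: 010 → 0  (bit 2 = 0)
position 2: 001 → 1  (bit 1 = 1)
position 16: 000 → 1  (bit 0 = 1)
bits b7..b0 = 00001011 = 11

11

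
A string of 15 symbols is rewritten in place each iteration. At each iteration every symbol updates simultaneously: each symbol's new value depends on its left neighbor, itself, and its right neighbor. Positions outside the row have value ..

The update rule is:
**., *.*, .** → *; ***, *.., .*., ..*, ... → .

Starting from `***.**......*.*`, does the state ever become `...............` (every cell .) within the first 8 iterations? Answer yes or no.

*.****.......*.
.**..*.........
.**............
.**............  (fixed point — unchanged through iteration 8)
iteration 8 is .**............, still not uniform .

no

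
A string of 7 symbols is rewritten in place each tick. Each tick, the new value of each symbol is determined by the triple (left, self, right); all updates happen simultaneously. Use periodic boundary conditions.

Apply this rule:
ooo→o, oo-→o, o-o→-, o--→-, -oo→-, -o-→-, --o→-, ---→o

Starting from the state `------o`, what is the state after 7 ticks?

----oo-

-oooo--
--ooo-o
---oo--
oo--o-o
oo-----
-o-ooo-
----oo-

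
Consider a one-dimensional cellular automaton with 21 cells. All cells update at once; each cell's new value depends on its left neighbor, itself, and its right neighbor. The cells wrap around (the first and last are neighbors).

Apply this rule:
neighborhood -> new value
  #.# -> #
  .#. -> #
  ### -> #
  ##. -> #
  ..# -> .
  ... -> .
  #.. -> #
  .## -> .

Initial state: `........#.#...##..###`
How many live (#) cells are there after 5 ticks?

tick 1: #.......####...##..##
tick 2: ##.......####...##..#
tick 3: ###.......####...##..
tick 4: .###.......####...##.
tick 5: ..###.......####...##
count of #: 9

9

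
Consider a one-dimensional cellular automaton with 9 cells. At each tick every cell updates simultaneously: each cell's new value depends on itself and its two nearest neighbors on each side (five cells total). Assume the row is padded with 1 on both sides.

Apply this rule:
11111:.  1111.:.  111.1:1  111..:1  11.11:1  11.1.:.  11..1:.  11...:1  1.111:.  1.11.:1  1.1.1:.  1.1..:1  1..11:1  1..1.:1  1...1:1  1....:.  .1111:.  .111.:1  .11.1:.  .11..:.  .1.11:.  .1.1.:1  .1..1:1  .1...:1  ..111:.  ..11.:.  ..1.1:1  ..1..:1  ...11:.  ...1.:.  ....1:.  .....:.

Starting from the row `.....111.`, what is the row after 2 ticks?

tick 1: 1.....111
tick 2: 11.......

11.......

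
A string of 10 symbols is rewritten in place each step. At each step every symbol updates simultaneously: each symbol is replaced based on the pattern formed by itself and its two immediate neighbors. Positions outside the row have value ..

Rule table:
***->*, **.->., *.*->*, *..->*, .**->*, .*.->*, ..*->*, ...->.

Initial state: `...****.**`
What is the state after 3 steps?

..****.**.
.****.**.*
****.**.**

****.**.**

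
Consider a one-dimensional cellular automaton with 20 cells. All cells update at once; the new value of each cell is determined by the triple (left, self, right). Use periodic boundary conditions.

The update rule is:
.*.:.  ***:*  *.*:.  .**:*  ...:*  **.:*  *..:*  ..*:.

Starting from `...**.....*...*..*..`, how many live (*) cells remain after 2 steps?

**.******..**..*..**
**.*******.***..*.**
count of *: 15

15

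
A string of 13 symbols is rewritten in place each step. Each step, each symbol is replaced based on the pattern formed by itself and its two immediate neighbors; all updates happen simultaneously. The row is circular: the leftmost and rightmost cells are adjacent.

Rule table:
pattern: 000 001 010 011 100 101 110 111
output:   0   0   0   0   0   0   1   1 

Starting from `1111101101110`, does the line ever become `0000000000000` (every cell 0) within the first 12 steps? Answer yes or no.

yes

0111100100110
0011100000010
0001100000000
0000100000000
0000000000000
all cells are 0 at step 5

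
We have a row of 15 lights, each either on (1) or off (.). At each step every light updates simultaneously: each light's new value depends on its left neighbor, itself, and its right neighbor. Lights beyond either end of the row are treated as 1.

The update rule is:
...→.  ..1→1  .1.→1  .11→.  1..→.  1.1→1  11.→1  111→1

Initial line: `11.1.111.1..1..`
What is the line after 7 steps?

11111111111.111

step 1: 11111.1111.11.1
step 2: 111111.1111.11.
step 3: 1111111.1111.11
step 4: 11111111.1111.1
step 5: 111111111.1111.
step 6: 1111111111.1111
step 7: 11111111111.111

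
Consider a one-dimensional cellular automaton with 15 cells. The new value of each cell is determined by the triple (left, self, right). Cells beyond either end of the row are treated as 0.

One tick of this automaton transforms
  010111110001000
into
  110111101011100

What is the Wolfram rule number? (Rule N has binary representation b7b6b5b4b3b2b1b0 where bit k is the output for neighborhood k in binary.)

position 4: 111 → 1  (bit 7 = 1)
position 7: 110 → 0  (bit 6 = 0)
position 2: 101 → 0  (bit 5 = 0)
position 8: 100 → 1  (bit 4 = 1)
position 3: 011 → 1  (bit 3 = 1)
position 1: 010 → 1  (bit 2 = 1)
position 0: 001 → 1  (bit 1 = 1)
position 9: 000 → 0  (bit 0 = 0)
bits b7..b0 = 10011110 = 158

158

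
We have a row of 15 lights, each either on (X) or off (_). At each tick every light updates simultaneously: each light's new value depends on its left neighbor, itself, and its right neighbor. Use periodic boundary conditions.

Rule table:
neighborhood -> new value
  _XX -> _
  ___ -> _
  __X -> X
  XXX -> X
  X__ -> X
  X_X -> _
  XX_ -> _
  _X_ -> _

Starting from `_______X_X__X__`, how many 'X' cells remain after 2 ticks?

______X___XX_X_
_____X_X_X____X
count of X: 4

4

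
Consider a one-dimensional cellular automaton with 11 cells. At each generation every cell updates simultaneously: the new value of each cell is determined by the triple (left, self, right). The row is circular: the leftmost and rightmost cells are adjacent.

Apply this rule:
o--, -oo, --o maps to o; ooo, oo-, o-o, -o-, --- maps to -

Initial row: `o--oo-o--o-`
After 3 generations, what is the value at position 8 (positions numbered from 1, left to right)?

-ooo---oo--
oo--o-oo-o-
o-oo--o----
position 8 holds -

-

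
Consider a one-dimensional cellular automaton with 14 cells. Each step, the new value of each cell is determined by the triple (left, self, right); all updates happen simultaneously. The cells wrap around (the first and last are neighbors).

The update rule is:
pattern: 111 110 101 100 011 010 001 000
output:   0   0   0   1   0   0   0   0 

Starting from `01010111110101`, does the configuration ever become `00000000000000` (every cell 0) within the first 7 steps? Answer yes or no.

yes

step 1: 00000000000000
all cells are 0 at step 1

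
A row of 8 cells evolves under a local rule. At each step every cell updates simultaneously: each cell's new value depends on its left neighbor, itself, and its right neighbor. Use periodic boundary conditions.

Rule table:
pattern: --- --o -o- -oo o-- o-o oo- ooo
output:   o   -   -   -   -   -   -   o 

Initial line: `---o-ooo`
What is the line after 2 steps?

---oo---

-o----o-
---oo---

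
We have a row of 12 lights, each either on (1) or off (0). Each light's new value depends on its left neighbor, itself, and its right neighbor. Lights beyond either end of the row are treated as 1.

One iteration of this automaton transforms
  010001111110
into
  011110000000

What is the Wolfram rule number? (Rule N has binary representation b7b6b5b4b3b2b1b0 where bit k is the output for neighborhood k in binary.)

position 6: 111 → 0  (bit 7 = 0)
position 10: 110 → 0  (bit 6 = 0)
position 0: 101 → 0  (bit 5 = 0)
position 2: 100 → 1  (bit 4 = 1)
position 5: 011 → 0  (bit 3 = 0)
position 1: 010 → 1  (bit 2 = 1)
position 4: 001 → 1  (bit 1 = 1)
position 3: 000 → 1  (bit 0 = 1)
bits b7..b0 = 00010111 = 23

23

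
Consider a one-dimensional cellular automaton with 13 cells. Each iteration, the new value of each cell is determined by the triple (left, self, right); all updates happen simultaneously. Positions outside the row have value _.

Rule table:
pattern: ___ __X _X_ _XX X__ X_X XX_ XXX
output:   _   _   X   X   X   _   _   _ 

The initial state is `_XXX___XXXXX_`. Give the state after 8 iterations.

_X__X__X____X
_XX_XX_XX___X
_X__X__X_X__X
_XX_XX_X_XX_X
_X__X__X_X__X  (repeats iteration 3; period 2)
iteration 8: _XX_XX_X_XX_X

_XX_XX_X_XX_X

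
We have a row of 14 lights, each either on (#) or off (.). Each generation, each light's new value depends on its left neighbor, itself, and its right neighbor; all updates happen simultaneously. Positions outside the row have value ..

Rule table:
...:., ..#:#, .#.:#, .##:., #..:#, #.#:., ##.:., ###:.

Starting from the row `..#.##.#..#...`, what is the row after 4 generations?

.##....#####..
#..#..#.....#.
########...###
........#.#...

........#.#...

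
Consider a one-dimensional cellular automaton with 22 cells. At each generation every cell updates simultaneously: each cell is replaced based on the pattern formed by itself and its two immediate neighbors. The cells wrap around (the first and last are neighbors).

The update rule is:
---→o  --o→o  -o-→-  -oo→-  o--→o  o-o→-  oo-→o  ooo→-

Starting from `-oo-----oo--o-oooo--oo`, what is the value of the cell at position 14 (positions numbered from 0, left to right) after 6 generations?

--oooooo-ooo-----ooo-o
oo-----o---oooooo--o--
-oooooo-ooo-----ooo-oo
------o---oooooo--o--o
oooooo-ooo-----ooo-oo-
-----o---oooooo--o--o-
position 14 holds o

o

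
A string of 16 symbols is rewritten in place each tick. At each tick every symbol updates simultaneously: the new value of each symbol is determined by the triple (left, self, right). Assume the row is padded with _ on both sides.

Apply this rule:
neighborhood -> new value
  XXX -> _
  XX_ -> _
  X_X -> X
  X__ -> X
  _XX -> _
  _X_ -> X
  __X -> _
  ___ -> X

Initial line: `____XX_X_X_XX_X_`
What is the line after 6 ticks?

XXX______X______

tick 1: XXX___XXXXX__XXX
tick 2: ___XX______X____
tick 3: XX___XXXXX_XXXXX
tick 4: __XX______X_____
tick 5: X___XXXXX_XXXXXX
tick 6: XXX______X______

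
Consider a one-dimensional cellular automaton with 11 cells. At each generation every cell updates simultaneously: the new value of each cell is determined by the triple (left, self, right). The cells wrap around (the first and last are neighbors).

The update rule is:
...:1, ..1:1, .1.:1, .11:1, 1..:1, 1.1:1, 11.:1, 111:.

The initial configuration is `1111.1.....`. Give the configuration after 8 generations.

1..11111111
1111.......
1..11111111  (repeats generation 1; period 2)
generation 8: 1111.......

1111.......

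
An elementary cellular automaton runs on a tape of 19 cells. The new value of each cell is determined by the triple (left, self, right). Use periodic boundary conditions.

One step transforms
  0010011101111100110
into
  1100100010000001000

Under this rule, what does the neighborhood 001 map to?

1

At position 1 the neighborhood is 001; the next row has 1 there.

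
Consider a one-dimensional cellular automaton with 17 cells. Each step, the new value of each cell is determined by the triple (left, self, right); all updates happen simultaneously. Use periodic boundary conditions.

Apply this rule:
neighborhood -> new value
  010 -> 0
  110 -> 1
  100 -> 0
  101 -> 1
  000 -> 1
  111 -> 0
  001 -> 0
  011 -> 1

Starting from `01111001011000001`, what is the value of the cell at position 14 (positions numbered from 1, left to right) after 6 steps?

1

step 1: 11001000111011100
step 2: 11000010101110100
step 3: 11011001011011000
step 4: 11111000111111010
step 5: 10001010100001101
step 6: 10100101001101111
position 14 holds 1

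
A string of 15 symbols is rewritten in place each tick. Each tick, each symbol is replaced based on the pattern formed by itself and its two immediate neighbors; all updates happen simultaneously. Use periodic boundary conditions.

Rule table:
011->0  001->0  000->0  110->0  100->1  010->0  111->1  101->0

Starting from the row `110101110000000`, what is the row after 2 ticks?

000000000100000

000000101000000
000000000100000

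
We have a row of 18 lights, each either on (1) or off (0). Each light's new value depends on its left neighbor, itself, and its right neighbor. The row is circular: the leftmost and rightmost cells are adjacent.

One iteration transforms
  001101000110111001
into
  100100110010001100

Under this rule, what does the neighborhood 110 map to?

At position 3 the neighborhood is 110; the next row has 1 there.

1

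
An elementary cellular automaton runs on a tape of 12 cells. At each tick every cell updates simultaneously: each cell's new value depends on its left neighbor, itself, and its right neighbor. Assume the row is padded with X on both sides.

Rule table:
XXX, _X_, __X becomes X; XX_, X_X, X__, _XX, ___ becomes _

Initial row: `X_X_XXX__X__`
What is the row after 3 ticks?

__X__X__XX_X
_XX_XX_X____
_______X___X

_______X___X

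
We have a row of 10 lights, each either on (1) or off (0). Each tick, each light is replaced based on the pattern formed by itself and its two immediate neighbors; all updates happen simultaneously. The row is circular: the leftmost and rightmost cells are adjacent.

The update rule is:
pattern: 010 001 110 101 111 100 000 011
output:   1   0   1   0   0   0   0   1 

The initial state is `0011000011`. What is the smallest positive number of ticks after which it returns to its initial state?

1

tick 1: 0011000011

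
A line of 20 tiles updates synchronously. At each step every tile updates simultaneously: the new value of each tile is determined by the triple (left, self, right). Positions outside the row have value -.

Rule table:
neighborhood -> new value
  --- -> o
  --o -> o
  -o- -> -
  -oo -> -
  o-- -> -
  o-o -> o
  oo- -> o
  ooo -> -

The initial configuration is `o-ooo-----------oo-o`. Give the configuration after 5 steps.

-oo--o--oooooo-oo-o-

-o--o-oooooooooo-oo-
o--o-o---------oo-o-
--o-o--oooooooo-oo--
oo-o--o-------oo-o-o
-oo--o--oooooo-oo-o-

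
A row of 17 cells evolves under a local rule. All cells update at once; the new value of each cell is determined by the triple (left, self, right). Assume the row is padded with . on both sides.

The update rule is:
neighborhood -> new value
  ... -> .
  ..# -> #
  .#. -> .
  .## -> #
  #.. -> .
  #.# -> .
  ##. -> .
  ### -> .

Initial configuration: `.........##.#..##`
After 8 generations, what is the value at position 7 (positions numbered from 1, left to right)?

generation 1: ........##....##.
generation 2: .......##....##..
generation 3: ......##....##...
generation 4: .....##....##....
generation 5: ....##....##.....
generation 6: ...##....##......
generation 7: ..##....##.......
generation 8: .##....##........
position 7 holds .

.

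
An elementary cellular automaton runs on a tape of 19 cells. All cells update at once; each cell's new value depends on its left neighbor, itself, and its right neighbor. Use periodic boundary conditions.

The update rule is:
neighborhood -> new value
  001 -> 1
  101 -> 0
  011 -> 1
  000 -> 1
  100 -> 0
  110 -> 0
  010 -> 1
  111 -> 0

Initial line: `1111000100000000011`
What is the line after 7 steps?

1111100000011101111

step 1: 0000011101111111110
step 2: 1111110001000000000
step 3: 1000000111011111111
step 4: 0011111100010000000
step 5: 1110000001110111111
step 6: 0000111111000100000
step 7: 1111100000011101111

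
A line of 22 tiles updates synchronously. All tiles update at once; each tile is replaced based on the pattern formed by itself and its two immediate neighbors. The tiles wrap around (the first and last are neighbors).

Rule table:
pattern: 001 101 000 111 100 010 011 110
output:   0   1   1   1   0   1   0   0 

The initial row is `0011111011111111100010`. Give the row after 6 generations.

1011110010100111111111

1001110101111111001010
1000101110111110001111
0010110101011100100111
0011001111101000100010
1000000111011010101010
1011110010100111111111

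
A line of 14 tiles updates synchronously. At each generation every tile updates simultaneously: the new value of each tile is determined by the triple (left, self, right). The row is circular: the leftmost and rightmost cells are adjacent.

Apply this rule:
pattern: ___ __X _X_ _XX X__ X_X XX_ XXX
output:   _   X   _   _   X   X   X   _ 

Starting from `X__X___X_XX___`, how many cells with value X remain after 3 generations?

8

_XX_X_X_X_XX_X
X_XX_X_X_X_XX_
_X_XX_X_X_X_XX
count of X: 8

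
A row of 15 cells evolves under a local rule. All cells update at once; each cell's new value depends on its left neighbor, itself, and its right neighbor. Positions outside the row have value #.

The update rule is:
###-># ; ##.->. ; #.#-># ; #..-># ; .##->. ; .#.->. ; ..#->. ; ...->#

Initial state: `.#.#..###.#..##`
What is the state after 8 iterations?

.#.#.#.#.#.#..#

#.#.#..#.#.#..#
.#.#.#..#.#.#..
#.#.#.#..#.#.#.
.#.#.#.#..#.#.#
#.#.#.#.#..#.#.
.#.#.#.#.#..#.#
#.#.#.#.#.#..#.
.#.#.#.#.#.#..#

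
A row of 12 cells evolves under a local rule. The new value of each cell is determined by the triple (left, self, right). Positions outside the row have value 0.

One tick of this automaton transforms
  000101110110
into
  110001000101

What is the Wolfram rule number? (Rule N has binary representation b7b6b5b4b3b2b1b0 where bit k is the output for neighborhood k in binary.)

25

position 6: 111 → 0  (bit 7 = 0)
position 7: 110 → 0  (bit 6 = 0)
position 4: 101 → 0  (bit 5 = 0)
position 11: 100 → 1  (bit 4 = 1)
position 5: 011 → 1  (bit 3 = 1)
position 3: 010 → 0  (bit 2 = 0)
position 2: 001 → 0  (bit 1 = 0)
position 0: 000 → 1  (bit 0 = 1)
bits b7..b0 = 00011001 = 25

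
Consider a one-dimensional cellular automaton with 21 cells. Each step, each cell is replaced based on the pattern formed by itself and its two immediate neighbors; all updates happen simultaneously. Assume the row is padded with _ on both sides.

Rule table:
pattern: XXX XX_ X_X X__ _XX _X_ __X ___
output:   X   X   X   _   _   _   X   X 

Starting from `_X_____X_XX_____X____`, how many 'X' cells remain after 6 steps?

X__XXXX_X_X_XXXX__XXX
__X_XXXX_X_X_XXX_X_XX
XX_X_XXXX_X_X_XXX_X_X
_XX_X_XXXX_X_X_XXX_X_
X_XX_X_XXXX_X_X_XXX__
_X_XX_X_XXXX_X_X_XX_X
count of X: 13

13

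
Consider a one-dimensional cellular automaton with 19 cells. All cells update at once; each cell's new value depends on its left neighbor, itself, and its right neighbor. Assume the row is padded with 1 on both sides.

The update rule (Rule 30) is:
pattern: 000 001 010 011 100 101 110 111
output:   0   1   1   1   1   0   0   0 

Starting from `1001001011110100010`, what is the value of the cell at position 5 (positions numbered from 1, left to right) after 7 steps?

1

step 1: 0111111010000110110
step 2: 0100000011001100100
step 3: 0110000110111011111
step 4: 0101001100100010000
step 5: 0101111011110111001
step 6: 0101000010000100111
step 7: 0101100111001111100
position 5 holds 1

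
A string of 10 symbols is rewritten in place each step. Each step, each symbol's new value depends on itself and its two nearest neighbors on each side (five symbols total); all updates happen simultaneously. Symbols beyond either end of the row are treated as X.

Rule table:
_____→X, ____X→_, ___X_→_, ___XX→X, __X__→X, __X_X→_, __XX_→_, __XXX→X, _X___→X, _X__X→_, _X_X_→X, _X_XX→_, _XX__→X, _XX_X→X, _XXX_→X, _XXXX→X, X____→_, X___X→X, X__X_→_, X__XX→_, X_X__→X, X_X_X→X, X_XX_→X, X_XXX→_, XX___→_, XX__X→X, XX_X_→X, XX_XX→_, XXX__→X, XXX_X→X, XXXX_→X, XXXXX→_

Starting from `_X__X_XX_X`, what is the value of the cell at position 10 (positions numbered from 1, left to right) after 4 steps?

XX____XX__
XX___X_XX_
XX_X___XX_
XXXXXXX_X_
position 10 holds _

_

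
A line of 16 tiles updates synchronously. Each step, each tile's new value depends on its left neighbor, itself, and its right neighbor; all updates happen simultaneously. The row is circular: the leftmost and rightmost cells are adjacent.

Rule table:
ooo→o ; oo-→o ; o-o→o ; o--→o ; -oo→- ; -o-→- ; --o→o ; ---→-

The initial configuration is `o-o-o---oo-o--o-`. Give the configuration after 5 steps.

oo-o-o-o-o-o-oo-

-o-o-o-o-oo-oo-o
o-o-o-o-o-oo-oo-
-o-o-o-o-o-oo-oo
o-o-o-o-o-o-oo-o
oo-o-o-o-o-o-oo-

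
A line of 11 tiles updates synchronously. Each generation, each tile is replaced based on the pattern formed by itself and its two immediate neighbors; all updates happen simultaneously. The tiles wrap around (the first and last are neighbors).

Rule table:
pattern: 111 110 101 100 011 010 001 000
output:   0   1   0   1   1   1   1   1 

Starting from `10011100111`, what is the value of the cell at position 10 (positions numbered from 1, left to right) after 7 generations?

11110111100
10010100111
11110111100  (repeats generation 1; period 2)
generation 7: 11110111100
position 10 holds 0

0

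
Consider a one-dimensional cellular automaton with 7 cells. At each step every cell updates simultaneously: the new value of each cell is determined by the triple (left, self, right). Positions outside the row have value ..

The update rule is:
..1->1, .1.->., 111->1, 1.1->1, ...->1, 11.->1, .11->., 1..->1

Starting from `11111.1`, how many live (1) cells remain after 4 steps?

.11111.
1.11111
.1.1111
1.1.111
count of 1: 5

5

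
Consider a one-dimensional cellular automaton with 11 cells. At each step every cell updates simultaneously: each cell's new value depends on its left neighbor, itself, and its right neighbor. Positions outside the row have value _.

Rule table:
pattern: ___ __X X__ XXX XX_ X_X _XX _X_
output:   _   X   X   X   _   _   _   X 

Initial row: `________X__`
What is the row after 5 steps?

___XXX_XX_X

step 1: _______XXX_
step 2: ______X_X_X
step 3: _____XX_X_X
step 4: ____X___X_X
step 5: ___XXX_XX_X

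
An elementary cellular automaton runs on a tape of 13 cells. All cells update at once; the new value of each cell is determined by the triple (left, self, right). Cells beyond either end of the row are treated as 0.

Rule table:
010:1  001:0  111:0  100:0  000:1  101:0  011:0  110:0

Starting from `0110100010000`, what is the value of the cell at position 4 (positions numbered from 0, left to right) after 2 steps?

0000101010111
1110101010000
position 4 holds 1

1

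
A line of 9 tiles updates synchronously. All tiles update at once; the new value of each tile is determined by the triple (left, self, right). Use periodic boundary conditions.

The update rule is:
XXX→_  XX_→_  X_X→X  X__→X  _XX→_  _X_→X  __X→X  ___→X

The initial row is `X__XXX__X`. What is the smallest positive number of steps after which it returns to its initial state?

2

_XX___XX_
X__XXX__X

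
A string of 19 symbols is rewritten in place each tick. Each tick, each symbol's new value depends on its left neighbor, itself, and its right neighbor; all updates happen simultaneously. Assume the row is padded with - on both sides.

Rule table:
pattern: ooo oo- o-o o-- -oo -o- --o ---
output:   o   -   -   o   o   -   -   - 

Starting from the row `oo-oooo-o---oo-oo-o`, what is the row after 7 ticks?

-------o---o---o--o

o--ooo---o--o--o---
-o-oo-o---o--o--o--
---o---o---o--o--o-
----o---o---o--o--o
-----o---o---o--o--
------o---o---o--o-
-------o---o---o--o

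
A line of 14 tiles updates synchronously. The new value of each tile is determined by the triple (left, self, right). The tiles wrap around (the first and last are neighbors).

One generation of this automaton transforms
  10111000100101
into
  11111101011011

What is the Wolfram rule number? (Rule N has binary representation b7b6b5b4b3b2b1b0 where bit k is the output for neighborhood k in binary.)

position 3: 111 → 1  (bit 7 = 1)
position 0: 110 → 1  (bit 6 = 1)
position 1: 101 → 1  (bit 5 = 1)
position 5: 100 → 1  (bit 4 = 1)
position 2: 011 → 1  (bit 3 = 1)
position 8: 010 → 0  (bit 2 = 0)
position 7: 001 → 1  (bit 1 = 1)
position 6: 000 → 0  (bit 0 = 0)
bits b7..b0 = 11111010 = 250

250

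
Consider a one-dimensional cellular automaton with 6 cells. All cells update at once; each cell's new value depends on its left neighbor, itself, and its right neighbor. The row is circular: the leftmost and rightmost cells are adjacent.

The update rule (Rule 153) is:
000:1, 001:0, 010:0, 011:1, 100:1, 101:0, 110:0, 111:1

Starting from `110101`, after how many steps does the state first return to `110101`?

100001
011101
011000
010111
000110
110101

6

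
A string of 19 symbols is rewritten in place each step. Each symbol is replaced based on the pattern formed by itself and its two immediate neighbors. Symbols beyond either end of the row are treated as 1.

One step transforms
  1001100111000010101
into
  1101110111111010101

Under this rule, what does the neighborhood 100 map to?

1

At position 1 the neighborhood is 100; the next row has 1 there.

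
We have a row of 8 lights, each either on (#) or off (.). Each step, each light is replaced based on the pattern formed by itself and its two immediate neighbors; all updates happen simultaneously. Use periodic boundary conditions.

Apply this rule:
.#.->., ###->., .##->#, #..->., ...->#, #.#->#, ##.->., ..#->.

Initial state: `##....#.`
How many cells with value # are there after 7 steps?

2

#..##..#
...#...#
.#...#..
...#...#  (repeats step 2; period 2)
step 7: .#...#..
count of #: 2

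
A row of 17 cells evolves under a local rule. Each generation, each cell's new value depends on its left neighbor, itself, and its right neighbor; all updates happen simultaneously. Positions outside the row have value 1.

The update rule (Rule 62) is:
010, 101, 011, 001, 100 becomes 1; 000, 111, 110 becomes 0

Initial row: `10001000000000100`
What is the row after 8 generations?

11100101111011000

01011100000001111
11110010000011000
00001111000110101
10011000101101111
01110101111011000
11001111000110101
00111000101101111
11100101111011000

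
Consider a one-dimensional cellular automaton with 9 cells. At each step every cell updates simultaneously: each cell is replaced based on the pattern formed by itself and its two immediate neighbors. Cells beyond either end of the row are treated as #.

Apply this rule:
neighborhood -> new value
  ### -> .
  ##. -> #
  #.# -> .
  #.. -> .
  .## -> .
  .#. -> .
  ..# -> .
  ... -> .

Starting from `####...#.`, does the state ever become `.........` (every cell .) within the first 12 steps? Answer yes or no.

yes

...#.....
.........
all cells are . at step 2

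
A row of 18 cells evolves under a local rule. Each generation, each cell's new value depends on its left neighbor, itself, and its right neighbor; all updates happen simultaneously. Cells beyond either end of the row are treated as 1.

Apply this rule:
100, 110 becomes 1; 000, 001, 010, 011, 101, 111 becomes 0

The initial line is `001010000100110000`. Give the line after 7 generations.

100001000010011000
110000100001001100
011000010000100110
001100001000010010
100110000100001000
110011000010000100
011001100001000010

011001100001000010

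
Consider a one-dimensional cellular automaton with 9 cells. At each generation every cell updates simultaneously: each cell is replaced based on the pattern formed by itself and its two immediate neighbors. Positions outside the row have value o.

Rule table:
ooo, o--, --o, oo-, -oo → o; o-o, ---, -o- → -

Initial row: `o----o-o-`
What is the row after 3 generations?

oooo--ooo

oo--o----
oooo-o--o
oooo--ooo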